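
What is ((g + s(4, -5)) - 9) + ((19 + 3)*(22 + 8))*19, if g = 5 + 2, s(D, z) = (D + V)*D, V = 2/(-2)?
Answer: 12550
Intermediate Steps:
V = -1 (V = 2*(-1/2) = -1)
s(D, z) = D*(-1 + D) (s(D, z) = (D - 1)*D = (-1 + D)*D = D*(-1 + D))
g = 7
((g + s(4, -5)) - 9) + ((19 + 3)*(22 + 8))*19 = ((7 + 4*(-1 + 4)) - 9) + ((19 + 3)*(22 + 8))*19 = ((7 + 4*3) - 9) + (22*30)*19 = ((7 + 12) - 9) + 660*19 = (19 - 9) + 12540 = 10 + 12540 = 12550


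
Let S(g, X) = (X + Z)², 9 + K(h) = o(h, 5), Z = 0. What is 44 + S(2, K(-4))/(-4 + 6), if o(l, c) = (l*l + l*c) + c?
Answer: 76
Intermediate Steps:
o(l, c) = c + l² + c*l (o(l, c) = (l² + c*l) + c = c + l² + c*l)
K(h) = -4 + h² + 5*h (K(h) = -9 + (5 + h² + 5*h) = -4 + h² + 5*h)
S(g, X) = X² (S(g, X) = (X + 0)² = X²)
44 + S(2, K(-4))/(-4 + 6) = 44 + (-4 + (-4)² + 5*(-4))²/(-4 + 6) = 44 + (-4 + 16 - 20)²/2 = 44 + (½)*(-8)² = 44 + (½)*64 = 44 + 32 = 76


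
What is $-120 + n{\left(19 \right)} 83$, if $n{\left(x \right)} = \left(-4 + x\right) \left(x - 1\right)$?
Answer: $22290$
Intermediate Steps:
$n{\left(x \right)} = \left(-1 + x\right) \left(-4 + x\right)$ ($n{\left(x \right)} = \left(-4 + x\right) \left(-1 + x\right) = \left(-1 + x\right) \left(-4 + x\right)$)
$-120 + n{\left(19 \right)} 83 = -120 + \left(4 + 19^{2} - 95\right) 83 = -120 + \left(4 + 361 - 95\right) 83 = -120 + 270 \cdot 83 = -120 + 22410 = 22290$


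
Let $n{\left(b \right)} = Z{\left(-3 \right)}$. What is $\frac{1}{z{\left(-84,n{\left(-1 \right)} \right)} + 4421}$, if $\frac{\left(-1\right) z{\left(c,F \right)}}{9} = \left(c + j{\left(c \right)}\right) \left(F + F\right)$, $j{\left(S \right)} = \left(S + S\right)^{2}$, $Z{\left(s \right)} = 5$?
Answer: $- \frac{1}{2528179} \approx -3.9554 \cdot 10^{-7}$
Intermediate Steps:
$j{\left(S \right)} = 4 S^{2}$ ($j{\left(S \right)} = \left(2 S\right)^{2} = 4 S^{2}$)
$n{\left(b \right)} = 5$
$z{\left(c,F \right)} = - 18 F \left(c + 4 c^{2}\right)$ ($z{\left(c,F \right)} = - 9 \left(c + 4 c^{2}\right) \left(F + F\right) = - 9 \left(c + 4 c^{2}\right) 2 F = - 9 \cdot 2 F \left(c + 4 c^{2}\right) = - 18 F \left(c + 4 c^{2}\right)$)
$\frac{1}{z{\left(-84,n{\left(-1 \right)} \right)} + 4421} = \frac{1}{\left(-18\right) 5 \left(-84\right) \left(1 + 4 \left(-84\right)\right) + 4421} = \frac{1}{\left(-18\right) 5 \left(-84\right) \left(1 - 336\right) + 4421} = \frac{1}{\left(-18\right) 5 \left(-84\right) \left(-335\right) + 4421} = \frac{1}{-2532600 + 4421} = \frac{1}{-2528179} = - \frac{1}{2528179}$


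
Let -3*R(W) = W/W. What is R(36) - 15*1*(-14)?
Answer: 629/3 ≈ 209.67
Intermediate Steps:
R(W) = -⅓ (R(W) = -W/(3*W) = -⅓*1 = -⅓)
R(36) - 15*1*(-14) = -⅓ - 15*1*(-14) = -⅓ - 15*(-14) = -⅓ + 210 = 629/3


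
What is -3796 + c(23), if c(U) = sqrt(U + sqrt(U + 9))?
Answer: -3796 + sqrt(23 + 4*sqrt(2)) ≈ -3790.6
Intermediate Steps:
c(U) = sqrt(U + sqrt(9 + U))
-3796 + c(23) = -3796 + sqrt(23 + sqrt(9 + 23)) = -3796 + sqrt(23 + sqrt(32)) = -3796 + sqrt(23 + 4*sqrt(2))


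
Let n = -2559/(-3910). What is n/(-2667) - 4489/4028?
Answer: -7803577497/7000643860 ≈ -1.1147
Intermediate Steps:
n = 2559/3910 (n = -2559*(-1/3910) = 2559/3910 ≈ 0.65448)
n/(-2667) - 4489/4028 = (2559/3910)/(-2667) - 4489/4028 = (2559/3910)*(-1/2667) - 4489*1/4028 = -853/3475990 - 4489/4028 = -7803577497/7000643860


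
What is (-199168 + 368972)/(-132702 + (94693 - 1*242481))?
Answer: -84902/140245 ≈ -0.60538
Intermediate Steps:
(-199168 + 368972)/(-132702 + (94693 - 1*242481)) = 169804/(-132702 + (94693 - 242481)) = 169804/(-132702 - 147788) = 169804/(-280490) = 169804*(-1/280490) = -84902/140245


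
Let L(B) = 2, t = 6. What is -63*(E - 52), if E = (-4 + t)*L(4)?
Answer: 3024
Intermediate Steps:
E = 4 (E = (-4 + 6)*2 = 2*2 = 4)
-63*(E - 52) = -63*(4 - 52) = -63*(-48) = 3024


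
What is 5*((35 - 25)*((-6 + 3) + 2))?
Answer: -50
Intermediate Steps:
5*((35 - 25)*((-6 + 3) + 2)) = 5*(10*(-3 + 2)) = 5*(10*(-1)) = 5*(-10) = -50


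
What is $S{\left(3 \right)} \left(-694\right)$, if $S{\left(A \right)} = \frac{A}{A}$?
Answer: $-694$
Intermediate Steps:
$S{\left(A \right)} = 1$
$S{\left(3 \right)} \left(-694\right) = 1 \left(-694\right) = -694$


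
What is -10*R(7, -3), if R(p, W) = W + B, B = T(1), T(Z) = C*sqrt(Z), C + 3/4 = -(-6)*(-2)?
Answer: 315/2 ≈ 157.50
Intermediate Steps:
C = -51/4 (C = -3/4 - (-6)*(-2) = -3/4 - 3*4 = -3/4 - 12 = -51/4 ≈ -12.750)
T(Z) = -51*sqrt(Z)/4
B = -51/4 (B = -51*sqrt(1)/4 = -51/4*1 = -51/4 ≈ -12.750)
R(p, W) = -51/4 + W (R(p, W) = W - 51/4 = -51/4 + W)
-10*R(7, -3) = -10*(-51/4 - 3) = -10*(-63/4) = 315/2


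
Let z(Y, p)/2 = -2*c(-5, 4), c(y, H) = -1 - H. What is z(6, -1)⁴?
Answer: 160000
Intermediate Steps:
z(Y, p) = 20 (z(Y, p) = 2*(-2*(-1 - 1*4)) = 2*(-2*(-1 - 4)) = 2*(-2*(-5)) = 2*10 = 20)
z(6, -1)⁴ = 20⁴ = 160000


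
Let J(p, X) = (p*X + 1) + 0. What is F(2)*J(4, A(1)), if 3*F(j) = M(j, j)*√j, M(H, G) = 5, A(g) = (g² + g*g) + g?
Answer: 65*√2/3 ≈ 30.641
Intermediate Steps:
A(g) = g + 2*g² (A(g) = (g² + g²) + g = 2*g² + g = g + 2*g²)
J(p, X) = 1 + X*p (J(p, X) = (X*p + 1) + 0 = (1 + X*p) + 0 = 1 + X*p)
F(j) = 5*√j/3 (F(j) = (5*√j)/3 = 5*√j/3)
F(2)*J(4, A(1)) = (5*√2/3)*(1 + (1*(1 + 2*1))*4) = (5*√2/3)*(1 + (1*(1 + 2))*4) = (5*√2/3)*(1 + (1*3)*4) = (5*√2/3)*(1 + 3*4) = (5*√2/3)*(1 + 12) = (5*√2/3)*13 = 65*√2/3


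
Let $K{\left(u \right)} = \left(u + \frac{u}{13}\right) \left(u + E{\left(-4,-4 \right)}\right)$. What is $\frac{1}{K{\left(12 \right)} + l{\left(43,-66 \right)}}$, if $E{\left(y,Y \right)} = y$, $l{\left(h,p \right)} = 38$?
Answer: $\frac{13}{1838} \approx 0.0070729$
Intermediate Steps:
$K{\left(u \right)} = \frac{14 u \left(-4 + u\right)}{13}$ ($K{\left(u \right)} = \left(u + \frac{u}{13}\right) \left(u - 4\right) = \left(u + u \frac{1}{13}\right) \left(-4 + u\right) = \left(u + \frac{u}{13}\right) \left(-4 + u\right) = \frac{14 u}{13} \left(-4 + u\right) = \frac{14 u \left(-4 + u\right)}{13}$)
$\frac{1}{K{\left(12 \right)} + l{\left(43,-66 \right)}} = \frac{1}{\frac{14}{13} \cdot 12 \left(-4 + 12\right) + 38} = \frac{1}{\frac{14}{13} \cdot 12 \cdot 8 + 38} = \frac{1}{\frac{1344}{13} + 38} = \frac{1}{\frac{1838}{13}} = \frac{13}{1838}$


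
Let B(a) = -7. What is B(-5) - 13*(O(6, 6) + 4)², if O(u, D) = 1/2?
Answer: -1081/4 ≈ -270.25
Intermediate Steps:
O(u, D) = ½
B(-5) - 13*(O(6, 6) + 4)² = -7 - 13*(½ + 4)² = -7 - 13*(9/2)² = -7 - 13*81/4 = -7 - 1053/4 = -1081/4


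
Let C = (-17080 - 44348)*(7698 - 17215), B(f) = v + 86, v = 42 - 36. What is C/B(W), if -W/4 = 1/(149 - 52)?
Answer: 146152569/23 ≈ 6.3545e+6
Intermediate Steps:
v = 6
W = -4/97 (W = -4/(149 - 52) = -4/97 ≈ -0.041237)
B(f) = 92 (B(f) = 6 + 86 = 92)
C = 584610276 (C = -61428*(-9517) = 584610276)
C/B(W) = 584610276/92 = 584610276*(1/92) = 146152569/23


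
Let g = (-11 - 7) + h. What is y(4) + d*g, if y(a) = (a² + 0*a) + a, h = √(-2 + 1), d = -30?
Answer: 560 - 30*I ≈ 560.0 - 30.0*I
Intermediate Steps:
h = I (h = √(-1) = I ≈ 1.0*I)
y(a) = a + a² (y(a) = (a² + 0) + a = a² + a = a + a²)
g = -18 + I (g = (-11 - 7) + I = -18 + I ≈ -18.0 + 1.0*I)
y(4) + d*g = 4*(1 + 4) - 30*(-18 + I) = 4*5 + (540 - 30*I) = 20 + (540 - 30*I) = 560 - 30*I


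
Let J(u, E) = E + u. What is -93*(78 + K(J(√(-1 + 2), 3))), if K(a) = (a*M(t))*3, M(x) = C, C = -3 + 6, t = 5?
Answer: -10602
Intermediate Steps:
C = 3
M(x) = 3
K(a) = 9*a (K(a) = (a*3)*3 = (3*a)*3 = 9*a)
-93*(78 + K(J(√(-1 + 2), 3))) = -93*(78 + 9*(3 + √(-1 + 2))) = -93*(78 + 9*(3 + √1)) = -93*(78 + 9*(3 + 1)) = -93*(78 + 9*4) = -93*(78 + 36) = -93*114 = -10602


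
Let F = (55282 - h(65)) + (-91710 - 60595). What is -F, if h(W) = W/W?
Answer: 97024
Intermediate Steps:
h(W) = 1
F = -97024 (F = (55282 - 1*1) + (-91710 - 60595) = (55282 - 1) - 152305 = 55281 - 152305 = -97024)
-F = -1*(-97024) = 97024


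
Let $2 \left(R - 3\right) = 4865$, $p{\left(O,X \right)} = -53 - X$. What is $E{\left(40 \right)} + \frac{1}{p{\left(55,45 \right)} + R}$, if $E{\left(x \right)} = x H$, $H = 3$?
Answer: $\frac{561002}{4675} \approx 120.0$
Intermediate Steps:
$R = \frac{4871}{2}$ ($R = 3 + \frac{1}{2} \cdot 4865 = 3 + \frac{4865}{2} = \frac{4871}{2} \approx 2435.5$)
$E{\left(x \right)} = 3 x$ ($E{\left(x \right)} = x 3 = 3 x$)
$E{\left(40 \right)} + \frac{1}{p{\left(55,45 \right)} + R} = 3 \cdot 40 + \frac{1}{\left(-53 - 45\right) + \frac{4871}{2}} = 120 + \frac{1}{\left(-53 - 45\right) + \frac{4871}{2}} = 120 + \frac{1}{-98 + \frac{4871}{2}} = 120 + \frac{1}{\frac{4675}{2}} = 120 + \frac{2}{4675} = \frac{561002}{4675}$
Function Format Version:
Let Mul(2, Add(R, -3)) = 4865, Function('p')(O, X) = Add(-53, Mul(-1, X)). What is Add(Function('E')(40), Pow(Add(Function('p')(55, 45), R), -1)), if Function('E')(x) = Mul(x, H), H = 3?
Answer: Rational(561002, 4675) ≈ 120.00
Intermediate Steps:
R = Rational(4871, 2) (R = Add(3, Mul(Rational(1, 2), 4865)) = Add(3, Rational(4865, 2)) = Rational(4871, 2) ≈ 2435.5)
Function('E')(x) = Mul(3, x) (Function('E')(x) = Mul(x, 3) = Mul(3, x))
Add(Function('E')(40), Pow(Add(Function('p')(55, 45), R), -1)) = Add(Mul(3, 40), Pow(Add(Add(-53, Mul(-1, 45)), Rational(4871, 2)), -1)) = Add(120, Pow(Add(Add(-53, -45), Rational(4871, 2)), -1)) = Add(120, Pow(Add(-98, Rational(4871, 2)), -1)) = Add(120, Pow(Rational(4675, 2), -1)) = Add(120, Rational(2, 4675)) = Rational(561002, 4675)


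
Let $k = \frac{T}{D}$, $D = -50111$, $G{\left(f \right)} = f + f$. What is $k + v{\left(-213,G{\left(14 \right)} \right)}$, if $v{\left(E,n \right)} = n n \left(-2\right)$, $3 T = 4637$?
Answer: $- \frac{235726781}{150333} \approx -1568.0$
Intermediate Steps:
$G{\left(f \right)} = 2 f$
$T = \frac{4637}{3}$ ($T = \frac{1}{3} \cdot 4637 = \frac{4637}{3} \approx 1545.7$)
$v{\left(E,n \right)} = - 2 n^{2}$ ($v{\left(E,n \right)} = n^{2} \left(-2\right) = - 2 n^{2}$)
$k = - \frac{4637}{150333}$ ($k = \frac{4637}{3 \left(-50111\right)} = \frac{4637}{3} \left(- \frac{1}{50111}\right) = - \frac{4637}{150333} \approx -0.030845$)
$k + v{\left(-213,G{\left(14 \right)} \right)} = - \frac{4637}{150333} - 2 \left(2 \cdot 14\right)^{2} = - \frac{4637}{150333} - 2 \cdot 28^{2} = - \frac{4637}{150333} - 1568 = - \frac{235726781}{150333}$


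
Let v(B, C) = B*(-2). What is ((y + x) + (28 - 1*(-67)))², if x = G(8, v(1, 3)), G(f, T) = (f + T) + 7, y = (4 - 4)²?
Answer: 11664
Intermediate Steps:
y = 0 (y = 0² = 0)
v(B, C) = -2*B
G(f, T) = 7 + T + f (G(f, T) = (T + f) + 7 = 7 + T + f)
x = 13 (x = 7 - 2*1 + 8 = 7 - 2 + 8 = 13)
((y + x) + (28 - 1*(-67)))² = ((0 + 13) + (28 - 1*(-67)))² = (13 + (28 + 67))² = (13 + 95)² = 108² = 11664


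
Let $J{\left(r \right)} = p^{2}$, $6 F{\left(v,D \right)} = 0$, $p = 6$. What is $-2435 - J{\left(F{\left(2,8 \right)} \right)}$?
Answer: $-2471$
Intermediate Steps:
$F{\left(v,D \right)} = 0$ ($F{\left(v,D \right)} = \frac{1}{6} \cdot 0 = 0$)
$J{\left(r \right)} = 36$ ($J{\left(r \right)} = 6^{2} = 36$)
$-2435 - J{\left(F{\left(2,8 \right)} \right)} = -2435 - 36 = -2471$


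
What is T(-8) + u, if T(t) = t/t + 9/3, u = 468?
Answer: 472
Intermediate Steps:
T(t) = 4 (T(t) = 1 + 9*(⅓) = 1 + 3 = 4)
T(-8) + u = 4 + 468 = 472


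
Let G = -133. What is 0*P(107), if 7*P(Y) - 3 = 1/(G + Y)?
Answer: 0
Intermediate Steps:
P(Y) = 3/7 + 1/(7*(-133 + Y))
0*P(107) = 0*((-398 + 3*107)/(7*(-133 + 107))) = 0*((1/7)*(-398 + 321)/(-26)) = 0*((1/7)*(-1/26)*(-77)) = 0*(11/26) = 0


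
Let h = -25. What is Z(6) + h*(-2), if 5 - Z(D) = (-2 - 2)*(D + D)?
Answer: 103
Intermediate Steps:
Z(D) = 5 + 8*D (Z(D) = 5 - (-2 - 2)*(D + D) = 5 - (-4)*2*D = 5 - (-8)*D = 5 + 8*D)
Z(6) + h*(-2) = (5 + 8*6) - 25*(-2) = (5 + 48) + 50 = 53 + 50 = 103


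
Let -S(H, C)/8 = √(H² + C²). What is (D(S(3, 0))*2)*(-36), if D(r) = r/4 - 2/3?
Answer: 480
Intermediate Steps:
S(H, C) = -8*√(C² + H²) (S(H, C) = -8*√(H² + C²) = -8*√(C² + H²))
D(r) = -⅔ + r/4 (D(r) = r*(¼) - 2*⅓ = r/4 - ⅔ = -⅔ + r/4)
(D(S(3, 0))*2)*(-36) = ((-⅔ + (-8*√(0² + 3²))/4)*2)*(-36) = ((-⅔ + (-8*√(0 + 9))/4)*2)*(-36) = ((-⅔ + (-8*√9)/4)*2)*(-36) = ((-⅔ + (-8*3)/4)*2)*(-36) = ((-⅔ + (¼)*(-24))*2)*(-36) = ((-⅔ - 6)*2)*(-36) = -20/3*2*(-36) = -40/3*(-36) = 480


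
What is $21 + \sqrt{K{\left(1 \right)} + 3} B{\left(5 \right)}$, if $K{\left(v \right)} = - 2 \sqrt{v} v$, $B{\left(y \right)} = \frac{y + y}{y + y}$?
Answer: $22$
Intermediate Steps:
$B{\left(y \right)} = 1$ ($B{\left(y \right)} = \frac{2 y}{2 y} = 2 y \frac{1}{2 y} = 1$)
$K{\left(v \right)} = - 2 v^{\frac{3}{2}}$
$21 + \sqrt{K{\left(1 \right)} + 3} B{\left(5 \right)} = 21 + \sqrt{- 2 \cdot 1^{\frac{3}{2}} + 3} \cdot 1 = 21 + \sqrt{\left(-2\right) 1 + 3} \cdot 1 = 21 + \sqrt{-2 + 3} \cdot 1 = 21 + \sqrt{1} \cdot 1 = 21 + 1 \cdot 1 = 21 + 1 = 22$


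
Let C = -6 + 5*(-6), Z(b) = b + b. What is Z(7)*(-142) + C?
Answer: -2024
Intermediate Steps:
Z(b) = 2*b
C = -36 (C = -6 - 30 = -36)
Z(7)*(-142) + C = (2*7)*(-142) - 36 = 14*(-142) - 36 = -1988 - 36 = -2024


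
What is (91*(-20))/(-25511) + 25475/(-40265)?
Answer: -115322085/205440083 ≈ -0.56134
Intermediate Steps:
(91*(-20))/(-25511) + 25475/(-40265) = -1820*(-1/25511) + 25475*(-1/40265) = 1820/25511 - 5095/8053 = -115322085/205440083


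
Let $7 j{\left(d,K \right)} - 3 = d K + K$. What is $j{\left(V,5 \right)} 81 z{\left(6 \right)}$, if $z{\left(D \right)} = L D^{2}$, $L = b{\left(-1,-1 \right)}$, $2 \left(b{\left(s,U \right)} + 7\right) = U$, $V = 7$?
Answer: $- \frac{940410}{7} \approx -1.3434 \cdot 10^{5}$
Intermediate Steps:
$b{\left(s,U \right)} = -7 + \frac{U}{2}$
$L = - \frac{15}{2}$ ($L = -7 + \frac{1}{2} \left(-1\right) = -7 - \frac{1}{2} = - \frac{15}{2} \approx -7.5$)
$z{\left(D \right)} = - \frac{15 D^{2}}{2}$
$j{\left(d,K \right)} = \frac{3}{7} + \frac{K}{7} + \frac{K d}{7}$ ($j{\left(d,K \right)} = \frac{3}{7} + \frac{d K + K}{7} = \frac{3}{7} + \frac{K d + K}{7} = \frac{3}{7} + \frac{K + K d}{7} = \frac{3}{7} + \left(\frac{K}{7} + \frac{K d}{7}\right) = \frac{3}{7} + \frac{K}{7} + \frac{K d}{7}$)
$j{\left(V,5 \right)} 81 z{\left(6 \right)} = \left(\frac{3}{7} + \frac{1}{7} \cdot 5 + \frac{1}{7} \cdot 5 \cdot 7\right) 81 \left(- \frac{15 \cdot 6^{2}}{2}\right) = \left(\frac{3}{7} + \frac{5}{7} + 5\right) 81 \left(\left(- \frac{15}{2}\right) 36\right) = \frac{43}{7} \cdot 81 \left(-270\right) = \frac{3483}{7} \left(-270\right) = - \frac{940410}{7}$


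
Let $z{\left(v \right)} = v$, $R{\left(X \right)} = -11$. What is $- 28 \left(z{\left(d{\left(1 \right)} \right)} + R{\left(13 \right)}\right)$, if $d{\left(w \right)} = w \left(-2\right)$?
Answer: $364$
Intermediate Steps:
$d{\left(w \right)} = - 2 w$
$- 28 \left(z{\left(d{\left(1 \right)} \right)} + R{\left(13 \right)}\right) = - 28 \left(\left(-2\right) 1 - 11\right) = - 28 \left(-2 - 11\right) = \left(-28\right) \left(-13\right) = 364$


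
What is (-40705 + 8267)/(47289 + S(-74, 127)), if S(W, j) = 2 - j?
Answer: -16219/23582 ≈ -0.68777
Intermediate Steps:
(-40705 + 8267)/(47289 + S(-74, 127)) = (-40705 + 8267)/(47289 + (2 - 1*127)) = -32438/(47289 + (2 - 127)) = -32438/(47289 - 125) = -32438/47164 = -32438*1/47164 = -16219/23582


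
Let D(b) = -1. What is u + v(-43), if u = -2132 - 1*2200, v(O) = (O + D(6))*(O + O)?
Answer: -548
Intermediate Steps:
v(O) = 2*O*(-1 + O) (v(O) = (O - 1)*(O + O) = (-1 + O)*(2*O) = 2*O*(-1 + O))
u = -4332 (u = -2132 - 2200 = -4332)
u + v(-43) = -4332 + 2*(-43)*(-1 - 43) = -4332 + 2*(-43)*(-44) = -4332 + 3784 = -548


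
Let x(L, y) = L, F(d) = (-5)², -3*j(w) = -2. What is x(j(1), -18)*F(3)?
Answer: 50/3 ≈ 16.667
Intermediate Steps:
j(w) = ⅔ (j(w) = -⅓*(-2) = ⅔)
F(d) = 25
x(j(1), -18)*F(3) = (⅔)*25 = 50/3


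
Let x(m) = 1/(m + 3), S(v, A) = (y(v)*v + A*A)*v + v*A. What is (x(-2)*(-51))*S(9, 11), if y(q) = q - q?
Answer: -60588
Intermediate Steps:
y(q) = 0
S(v, A) = A*v + v*A² (S(v, A) = (0*v + A*A)*v + v*A = (0 + A²)*v + A*v = A²*v + A*v = v*A² + A*v = A*v + v*A²)
x(m) = 1/(3 + m)
(x(-2)*(-51))*S(9, 11) = (-51/(3 - 2))*(11*9*(1 + 11)) = (-51/1)*(11*9*12) = (1*(-51))*1188 = -51*1188 = -60588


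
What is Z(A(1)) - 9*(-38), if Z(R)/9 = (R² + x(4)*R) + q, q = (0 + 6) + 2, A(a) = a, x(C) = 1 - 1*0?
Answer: 432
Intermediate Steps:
x(C) = 1 (x(C) = 1 + 0 = 1)
q = 8 (q = 6 + 2 = 8)
Z(R) = 72 + 9*R + 9*R² (Z(R) = 9*((R² + 1*R) + 8) = 9*((R² + R) + 8) = 9*((R + R²) + 8) = 9*(8 + R + R²) = 72 + 9*R + 9*R²)
Z(A(1)) - 9*(-38) = (72 + 9*1 + 9*1²) - 9*(-38) = (72 + 9 + 9*1) + 342 = (72 + 9 + 9) + 342 = 90 + 342 = 432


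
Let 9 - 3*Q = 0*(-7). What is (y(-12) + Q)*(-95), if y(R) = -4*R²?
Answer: 54435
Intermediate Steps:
Q = 3 (Q = 3 - 0*(-7) = 3 - ⅓*0 = 3 + 0 = 3)
(y(-12) + Q)*(-95) = (-4*(-12)² + 3)*(-95) = (-4*144 + 3)*(-95) = (-576 + 3)*(-95) = -573*(-95) = 54435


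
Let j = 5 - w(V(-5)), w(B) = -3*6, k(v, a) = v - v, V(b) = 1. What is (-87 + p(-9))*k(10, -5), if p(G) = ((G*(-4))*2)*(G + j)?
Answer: 0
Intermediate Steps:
k(v, a) = 0
w(B) = -18
j = 23 (j = 5 - 1*(-18) = 5 + 18 = 23)
p(G) = -8*G*(23 + G) (p(G) = ((G*(-4))*2)*(G + 23) = (-4*G*2)*(23 + G) = (-8*G)*(23 + G) = -8*G*(23 + G))
(-87 + p(-9))*k(10, -5) = (-87 - 8*(-9)*(23 - 9))*0 = (-87 - 8*(-9)*14)*0 = (-87 + 1008)*0 = 921*0 = 0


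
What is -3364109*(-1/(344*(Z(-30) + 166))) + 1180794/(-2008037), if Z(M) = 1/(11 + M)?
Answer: 127069124578819/2177981187384 ≈ 58.343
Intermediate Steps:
-3364109*(-1/(344*(Z(-30) + 166))) + 1180794/(-2008037) = -3364109*(-1/(344*(1/(11 - 30) + 166))) + 1180794/(-2008037) = -3364109*(-1/(344*(1/(-19) + 166))) + 1180794*(-1/2008037) = -3364109*(-1/(344*(-1/19 + 166))) - 1180794/2008037 = -3364109/((-344*3153/19)) - 1180794/2008037 = -3364109/(-1084632/19) - 1180794/2008037 = -3364109*(-19/1084632) - 1180794/2008037 = 63918071/1084632 - 1180794/2008037 = 127069124578819/2177981187384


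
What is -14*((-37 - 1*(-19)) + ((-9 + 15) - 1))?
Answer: 182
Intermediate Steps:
-14*((-37 - 1*(-19)) + ((-9 + 15) - 1)) = -14*((-37 + 19) + (6 - 1)) = -14*(-18 + 5) = -14*(-13) = 182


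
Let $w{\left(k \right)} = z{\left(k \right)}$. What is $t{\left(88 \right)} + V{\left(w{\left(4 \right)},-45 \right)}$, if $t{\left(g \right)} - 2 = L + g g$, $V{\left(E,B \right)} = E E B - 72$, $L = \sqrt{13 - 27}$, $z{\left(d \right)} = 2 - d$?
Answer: $7494 + i \sqrt{14} \approx 7494.0 + 3.7417 i$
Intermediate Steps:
$w{\left(k \right)} = 2 - k$
$L = i \sqrt{14}$ ($L = \sqrt{-14} = i \sqrt{14} \approx 3.7417 i$)
$V{\left(E,B \right)} = -72 + B E^{2}$ ($V{\left(E,B \right)} = E^{2} B - 72 = B E^{2} - 72 = -72 + B E^{2}$)
$t{\left(g \right)} = 2 + g^{2} + i \sqrt{14}$ ($t{\left(g \right)} = 2 + \left(i \sqrt{14} + g g\right) = 2 + \left(i \sqrt{14} + g^{2}\right) = 2 + \left(g^{2} + i \sqrt{14}\right) = 2 + g^{2} + i \sqrt{14}$)
$t{\left(88 \right)} + V{\left(w{\left(4 \right)},-45 \right)} = \left(2 + 88^{2} + i \sqrt{14}\right) - \left(72 + 45 \left(2 - 4\right)^{2}\right) = \left(2 + 7744 + i \sqrt{14}\right) - \left(72 + 45 \left(2 - 4\right)^{2}\right) = \left(7746 + i \sqrt{14}\right) - \left(72 + 45 \left(-2\right)^{2}\right) = \left(7746 + i \sqrt{14}\right) - 252 = 7494 + i \sqrt{14}$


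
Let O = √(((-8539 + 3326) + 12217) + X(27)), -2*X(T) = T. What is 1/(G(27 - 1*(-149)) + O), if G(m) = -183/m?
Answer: 32208/216504239 + 15488*√27962/216504239 ≈ 0.012111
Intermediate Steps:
X(T) = -T/2
O = √27962/2 (O = √(((-8539 + 3326) + 12217) - ½*27) = √((-5213 + 12217) - 27/2) = √(7004 - 27/2) = √(13981/2) = √27962/2 ≈ 83.609)
1/(G(27 - 1*(-149)) + O) = 1/(-183/(27 - 1*(-149)) + √27962/2) = 1/(-183/(27 + 149) + √27962/2) = 1/(-183/176 + √27962/2)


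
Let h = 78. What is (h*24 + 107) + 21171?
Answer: 23150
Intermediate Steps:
(h*24 + 107) + 21171 = (78*24 + 107) + 21171 = (1872 + 107) + 21171 = 1979 + 21171 = 23150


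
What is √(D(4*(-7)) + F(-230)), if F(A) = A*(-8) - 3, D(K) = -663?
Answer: √1174 ≈ 34.264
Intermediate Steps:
F(A) = -3 - 8*A (F(A) = -8*A - 3 = -3 - 8*A)
√(D(4*(-7)) + F(-230)) = √(-663 + (-3 - 8*(-230))) = √(-663 + (-3 + 1840)) = √(-663 + 1837) = √1174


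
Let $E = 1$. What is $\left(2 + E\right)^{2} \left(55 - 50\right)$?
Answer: $45$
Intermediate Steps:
$\left(2 + E\right)^{2} \left(55 - 50\right) = \left(2 + 1\right)^{2} \left(55 - 50\right) = 3^{2} \cdot 5 = 9 \cdot 5 = 45$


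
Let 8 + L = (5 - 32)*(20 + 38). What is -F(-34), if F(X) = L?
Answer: 1574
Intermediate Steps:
L = -1574 (L = -8 + (5 - 32)*(20 + 38) = -8 - 27*58 = -8 - 1566 = -1574)
F(X) = -1574
-F(-34) = -1*(-1574) = 1574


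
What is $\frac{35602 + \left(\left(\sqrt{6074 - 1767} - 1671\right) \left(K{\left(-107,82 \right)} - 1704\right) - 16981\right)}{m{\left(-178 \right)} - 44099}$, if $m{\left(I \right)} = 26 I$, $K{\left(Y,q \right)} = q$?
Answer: $- \frac{2728983}{48727} + \frac{1622 \sqrt{4307}}{48727} \approx -53.821$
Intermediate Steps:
$\frac{35602 + \left(\left(\sqrt{6074 - 1767} - 1671\right) \left(K{\left(-107,82 \right)} - 1704\right) - 16981\right)}{m{\left(-178 \right)} - 44099} = \frac{35602 - \left(16981 - \left(\sqrt{6074 - 1767} - 1671\right) \left(82 - 1704\right)\right)}{26 \left(-178\right) - 44099} = \frac{35602 - \left(16981 - \left(\sqrt{4307} - 1671\right) \left(-1622\right)\right)}{-4628 - 44099} = \frac{35602 - \left(16981 - \left(-1671 + \sqrt{4307}\right) \left(-1622\right)\right)}{-48727} = \left(35602 + \left(\left(2710362 - 1622 \sqrt{4307}\right) - 16981\right)\right) \left(- \frac{1}{48727}\right) = \left(35602 + \left(2693381 - 1622 \sqrt{4307}\right)\right) \left(- \frac{1}{48727}\right) = \left(2728983 - 1622 \sqrt{4307}\right) \left(- \frac{1}{48727}\right) = - \frac{2728983}{48727} + \frac{1622 \sqrt{4307}}{48727}$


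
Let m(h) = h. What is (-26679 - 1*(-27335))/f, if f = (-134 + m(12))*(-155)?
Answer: 328/9455 ≈ 0.034691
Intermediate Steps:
f = 18910 (f = (-134 + 12)*(-155) = -122*(-155) = 18910)
(-26679 - 1*(-27335))/f = (-26679 - 1*(-27335))/18910 = (-26679 + 27335)*(1/18910) = 656*(1/18910) = 328/9455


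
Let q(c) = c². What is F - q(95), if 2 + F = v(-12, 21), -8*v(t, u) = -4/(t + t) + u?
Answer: -433423/48 ≈ -9029.6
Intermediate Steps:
v(t, u) = -u/8 + 1/(4*t) (v(t, u) = -(-4/(t + t) + u)/8 = -(-4*1/(2*t) + u)/8 = -(-2/t + u)/8 = -(u - 2/t)/8 = -u/8 + 1/(4*t))
F = -223/48 (F = -2 + (⅛)*(2 - 1*(-12)*21)/(-12) = -2 + (⅛)*(-1/12)*(2 + 252) = -2 + (⅛)*(-1/12)*254 = -2 - 127/48 = -223/48 ≈ -4.6458)
F - q(95) = -223/48 - 1*95² = -223/48 - 1*9025 = -223/48 - 9025 = -433423/48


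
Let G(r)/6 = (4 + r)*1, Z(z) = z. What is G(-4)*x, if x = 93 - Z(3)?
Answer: 0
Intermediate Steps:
x = 90 (x = 93 - 1*3 = 93 - 3 = 90)
G(r) = 24 + 6*r (G(r) = 6*((4 + r)*1) = 6*(4 + r) = 24 + 6*r)
G(-4)*x = (24 + 6*(-4))*90 = (24 - 24)*90 = 0*90 = 0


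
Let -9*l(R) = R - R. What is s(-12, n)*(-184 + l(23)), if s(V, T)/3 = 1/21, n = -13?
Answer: -184/7 ≈ -26.286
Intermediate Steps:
l(R) = 0 (l(R) = -(R - R)/9 = -1/9*0 = 0)
s(V, T) = 1/7 (s(V, T) = 3/21 = 3*(1/21) = 1/7)
s(-12, n)*(-184 + l(23)) = (-184 + 0)/7 = (1/7)*(-184) = -184/7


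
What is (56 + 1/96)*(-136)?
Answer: -91409/12 ≈ -7617.4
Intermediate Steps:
(56 + 1/96)*(-136) = (5377/96)*(-136) = -91409/12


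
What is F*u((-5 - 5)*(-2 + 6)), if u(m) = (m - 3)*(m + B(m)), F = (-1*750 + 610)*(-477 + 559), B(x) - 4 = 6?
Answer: -14809200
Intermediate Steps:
B(x) = 10 (B(x) = 4 + 6 = 10)
F = -11480 (F = (-750 + 610)*82 = -140*82 = -11480)
u(m) = (-3 + m)*(10 + m) (u(m) = (m - 3)*(m + 10) = (-3 + m)*(10 + m))
F*u((-5 - 5)*(-2 + 6)) = -11480*(-30 + ((-5 - 5)*(-2 + 6))² + 7*((-5 - 5)*(-2 + 6))) = -11480*(-30 + (-10*4)² + 7*(-10*4)) = -11480*(-30 + (-40)² + 7*(-40)) = -11480*(-30 + 1600 - 280) = -11480*1290 = -14809200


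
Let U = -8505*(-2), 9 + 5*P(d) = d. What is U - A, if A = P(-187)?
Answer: 85246/5 ≈ 17049.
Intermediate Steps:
P(d) = -9/5 + d/5
A = -196/5 (A = -9/5 + (⅕)*(-187) = -9/5 - 187/5 = -196/5 ≈ -39.200)
U = 17010
U - A = 17010 - 1*(-196/5) = 17010 + 196/5 = 85246/5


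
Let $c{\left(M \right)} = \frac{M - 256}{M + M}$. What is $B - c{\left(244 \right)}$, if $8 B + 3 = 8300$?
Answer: $\frac{506129}{488} \approx 1037.2$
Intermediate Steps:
$c{\left(M \right)} = \frac{-256 + M}{2 M}$
$B = \frac{8297}{8}$ ($B = - \frac{3}{8} + \frac{1}{8} \cdot 8300 = - \frac{3}{8} + \frac{2075}{2} = \frac{8297}{8} \approx 1037.1$)
$B - c{\left(244 \right)} = \frac{8297}{8} - \frac{-256 + 244}{2 \cdot 244} = \frac{8297}{8} - \frac{1}{2} \cdot \frac{1}{244} \left(-12\right) = \frac{8297}{8} - - \frac{3}{122} = \frac{8297}{8} + \frac{3}{122} = \frac{506129}{488}$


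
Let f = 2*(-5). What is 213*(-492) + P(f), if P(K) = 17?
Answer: -104779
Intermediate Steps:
f = -10
213*(-492) + P(f) = 213*(-492) + 17 = -104796 + 17 = -104779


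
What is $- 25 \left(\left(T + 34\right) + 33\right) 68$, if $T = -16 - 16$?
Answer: $-59500$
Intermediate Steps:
$T = -32$ ($T = -16 - 16 = -32$)
$- 25 \left(\left(T + 34\right) + 33\right) 68 = - 25 \left(\left(-32 + 34\right) + 33\right) 68 = - 25 \left(2 + 33\right) 68 = \left(-25\right) 35 \cdot 68 = \left(-875\right) 68 = -59500$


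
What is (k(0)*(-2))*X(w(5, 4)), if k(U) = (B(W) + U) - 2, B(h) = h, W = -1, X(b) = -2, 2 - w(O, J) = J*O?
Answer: -12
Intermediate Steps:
w(O, J) = 2 - J*O
k(U) = -3 + U (k(U) = (-1 + U) - 2 = -3 + U)
(k(0)*(-2))*X(w(5, 4)) = ((-3 + 0)*(-2))*(-2) = -3*(-2)*(-2) = 6*(-2) = -12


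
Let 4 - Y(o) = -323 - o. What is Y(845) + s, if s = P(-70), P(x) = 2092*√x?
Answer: 1172 + 2092*I*√70 ≈ 1172.0 + 17503.0*I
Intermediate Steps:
s = 2092*I*√70 (s = 2092*√(-70) = 2092*(I*√70) = 2092*I*√70 ≈ 17503.0*I)
Y(o) = 327 + o (Y(o) = 4 - (-323 - o) = 4 + (323 + o) = 327 + o)
Y(845) + s = (327 + 845) + 2092*I*√70 = 1172 + 2092*I*√70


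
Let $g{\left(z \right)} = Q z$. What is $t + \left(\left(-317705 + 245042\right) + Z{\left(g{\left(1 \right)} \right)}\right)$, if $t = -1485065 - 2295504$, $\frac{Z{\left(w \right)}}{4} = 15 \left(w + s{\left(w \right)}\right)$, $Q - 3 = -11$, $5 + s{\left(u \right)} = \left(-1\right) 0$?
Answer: $-3854012$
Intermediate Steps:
$s{\left(u \right)} = -5$ ($s{\left(u \right)} = -5 - 0 = -5 + 0 = -5$)
$Q = -8$ ($Q = 3 - 11 = -8$)
$g{\left(z \right)} = - 8 z$
$Z{\left(w \right)} = -300 + 60 w$ ($Z{\left(w \right)} = 4 \cdot 15 \left(w - 5\right) = 4 \cdot 15 \left(-5 + w\right) = 4 \left(-75 + 15 w\right) = -300 + 60 w$)
$t = -3780569$
$t + \left(\left(-317705 + 245042\right) + Z{\left(g{\left(1 \right)} \right)}\right) = -3780569 + \left(\left(-317705 + 245042\right) + \left(-300 + 60 \left(\left(-8\right) 1\right)\right)\right) = -3780569 + \left(-72663 + \left(-300 + 60 \left(-8\right)\right)\right) = -3780569 - 73443 = -3854012$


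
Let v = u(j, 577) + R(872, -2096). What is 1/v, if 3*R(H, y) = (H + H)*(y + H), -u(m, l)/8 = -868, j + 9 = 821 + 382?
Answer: -1/704608 ≈ -1.4192e-6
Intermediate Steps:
j = 1194 (j = -9 + (821 + 382) = -9 + 1203 = 1194)
u(m, l) = 6944 (u(m, l) = -8*(-868) = 6944)
R(H, y) = 2*H*(H + y)/3 (R(H, y) = ((H + H)*(y + H))/3 = ((2*H)*(H + y))/3 = (2*H*(H + y))/3 = 2*H*(H + y)/3)
v = -704608 (v = 6944 + (⅔)*872*(872 - 2096) = 6944 + (⅔)*872*(-1224) = 6944 - 711552 = -704608)
1/v = 1/(-704608) = -1/704608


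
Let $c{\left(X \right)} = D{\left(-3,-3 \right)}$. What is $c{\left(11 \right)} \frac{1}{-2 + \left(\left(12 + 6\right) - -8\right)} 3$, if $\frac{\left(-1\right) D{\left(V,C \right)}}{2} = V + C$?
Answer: $\frac{3}{2} \approx 1.5$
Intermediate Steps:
$D{\left(V,C \right)} = - 2 C - 2 V$ ($D{\left(V,C \right)} = - 2 \left(V + C\right) = - 2 \left(C + V\right) = - 2 C - 2 V$)
$c{\left(X \right)} = 12$ ($c{\left(X \right)} = \left(-2\right) \left(-3\right) - -6 = 6 + 6 = 12$)
$c{\left(11 \right)} \frac{1}{-2 + \left(\left(12 + 6\right) - -8\right)} 3 = 12 \frac{1}{-2 + \left(\left(12 + 6\right) - -8\right)} 3 = 12 \frac{1}{-2 + \left(18 + 8\right)} 3 = 12 \frac{1}{-2 + 26} \cdot 3 = 12 \cdot \frac{1}{24} \cdot 3 = 12 \cdot \frac{1}{8} = \frac{3}{2}$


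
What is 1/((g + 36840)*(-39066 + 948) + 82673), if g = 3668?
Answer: -1/1544001271 ≈ -6.4767e-10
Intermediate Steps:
1/((g + 36840)*(-39066 + 948) + 82673) = 1/((3668 + 36840)*(-39066 + 948) + 82673) = 1/(40508*(-38118) + 82673) = 1/(-1544083944 + 82673) = 1/(-1544001271) = -1/1544001271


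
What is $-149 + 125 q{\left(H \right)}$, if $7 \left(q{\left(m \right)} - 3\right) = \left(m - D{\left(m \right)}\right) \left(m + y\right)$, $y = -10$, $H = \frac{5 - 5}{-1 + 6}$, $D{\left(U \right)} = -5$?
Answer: $- \frac{4668}{7} \approx -666.86$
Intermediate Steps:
$H = 0$ ($H = \frac{0}{5} = 0 \cdot \frac{1}{5} = 0$)
$q{\left(m \right)} = 3 + \frac{\left(-10 + m\right) \left(5 + m\right)}{7}$ ($q{\left(m \right)} = 3 + \frac{\left(m - -5\right) \left(m - 10\right)}{7} = 3 + \frac{\left(m + 5\right) \left(-10 + m\right)}{7} = 3 + \frac{\left(5 + m\right) \left(-10 + m\right)}{7} = 3 + \frac{\left(-10 + m\right) \left(5 + m\right)}{7}$)
$-149 + 125 q{\left(H \right)} = -149 + 125 \left(- \frac{29}{7} - 0 + \frac{0^{2}}{7}\right) = -149 + 125 \left(- \frac{29}{7} + 0 + \frac{1}{7} \cdot 0\right) = -149 + 125 \left(- \frac{29}{7} + 0 + 0\right) = -149 + 125 \left(- \frac{29}{7}\right) = -149 - \frac{3625}{7} = - \frac{4668}{7}$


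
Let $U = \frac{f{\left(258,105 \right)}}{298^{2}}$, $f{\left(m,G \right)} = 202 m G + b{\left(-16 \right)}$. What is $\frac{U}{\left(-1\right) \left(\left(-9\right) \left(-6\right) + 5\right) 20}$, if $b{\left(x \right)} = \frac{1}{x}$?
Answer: $- \frac{1483981}{28417280} \approx -0.052221$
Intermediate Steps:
$f{\left(m,G \right)} = - \frac{1}{16} + 202 G m$ ($f{\left(m,G \right)} = 202 m G + \frac{1}{-16} = 202 G m - \frac{1}{16} = - \frac{1}{16} + 202 G m$)
$U = \frac{87554879}{1420864}$ ($U = \frac{- \frac{1}{16} + 202 \cdot 105 \cdot 258}{298^{2}} = \frac{- \frac{1}{16} + 5472180}{88804} = \frac{87554879}{16} \cdot \frac{1}{88804} = \frac{87554879}{1420864} \approx 61.621$)
$\frac{U}{\left(-1\right) \left(\left(-9\right) \left(-6\right) + 5\right) 20} = \frac{87554879}{1420864 \left(- \left(\left(-9\right) \left(-6\right) + 5\right) 20\right)} = \frac{87554879}{1420864 \left(- \left(54 + 5\right) 20\right)} = \frac{87554879}{1420864 \left(- 59 \cdot 20\right)} = \frac{87554879}{1420864 \left(\left(-1\right) 1180\right)} = \frac{87554879}{1420864 \left(-1180\right)} = \frac{87554879}{1420864} \left(- \frac{1}{1180}\right) = - \frac{1483981}{28417280}$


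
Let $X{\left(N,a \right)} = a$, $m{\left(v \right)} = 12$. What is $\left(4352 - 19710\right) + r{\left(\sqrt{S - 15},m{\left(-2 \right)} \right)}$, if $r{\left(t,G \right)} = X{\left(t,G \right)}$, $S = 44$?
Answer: $-15346$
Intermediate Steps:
$r{\left(t,G \right)} = G$
$\left(4352 - 19710\right) + r{\left(\sqrt{S - 15},m{\left(-2 \right)} \right)} = \left(4352 - 19710\right) + 12 = -15358 + 12 = -15346$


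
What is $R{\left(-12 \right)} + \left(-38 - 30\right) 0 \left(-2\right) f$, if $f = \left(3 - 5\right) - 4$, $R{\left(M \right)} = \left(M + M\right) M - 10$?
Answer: $278$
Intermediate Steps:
$R{\left(M \right)} = -10 + 2 M^{2}$ ($R{\left(M \right)} = 2 M M - 10 = 2 M^{2} - 10 = -10 + 2 M^{2}$)
$f = -6$ ($f = -2 - 4 = -6$)
$R{\left(-12 \right)} + \left(-38 - 30\right) 0 \left(-2\right) f = \left(-10 + 2 \left(-12\right)^{2}\right) + \left(-38 - 30\right) 0 \left(-2\right) \left(-6\right) = \left(-10 + 2 \cdot 144\right) + \left(-38 - 30\right) 0 \left(-6\right) = \left(-10 + 288\right) - 0 = 278 + 0 = 278$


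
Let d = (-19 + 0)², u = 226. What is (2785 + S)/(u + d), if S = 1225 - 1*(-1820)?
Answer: 5830/587 ≈ 9.9319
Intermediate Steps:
d = 361 (d = (-19)² = 361)
S = 3045 (S = 1225 + 1820 = 3045)
(2785 + S)/(u + d) = (2785 + 3045)/(226 + 361) = 5830/587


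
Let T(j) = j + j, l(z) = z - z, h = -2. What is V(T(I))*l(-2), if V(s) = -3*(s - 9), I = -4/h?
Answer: 0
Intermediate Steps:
l(z) = 0
I = 2 (I = -4/(-2) = -4*(-1/2) = 2)
T(j) = 2*j
V(s) = 27 - 3*s (V(s) = -3*(-9 + s) = 27 - 3*s)
V(T(I))*l(-2) = (27 - 6*2)*0 = (27 - 3*4)*0 = (27 - 12)*0 = 15*0 = 0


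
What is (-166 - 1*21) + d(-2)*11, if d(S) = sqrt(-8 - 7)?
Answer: -187 + 11*I*sqrt(15) ≈ -187.0 + 42.603*I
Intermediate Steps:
d(S) = I*sqrt(15) (d(S) = sqrt(-15) = I*sqrt(15))
(-166 - 1*21) + d(-2)*11 = (-166 - 1*21) + (I*sqrt(15))*11 = (-166 - 21) + 11*I*sqrt(15) = -187 + 11*I*sqrt(15)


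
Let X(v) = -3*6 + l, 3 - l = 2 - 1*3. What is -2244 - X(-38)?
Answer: -2230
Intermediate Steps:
l = 4 (l = 3 - (2 - 1*3) = 3 - (2 - 3) = 3 - 1*(-1) = 3 + 1 = 4)
X(v) = -14 (X(v) = -3*6 + 4 = -18 + 4 = -14)
-2244 - X(-38) = -2244 - 1*(-14) = -2244 + 14 = -2230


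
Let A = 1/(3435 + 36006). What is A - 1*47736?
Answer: -1882755575/39441 ≈ -47736.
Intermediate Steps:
A = 1/39441 ≈ 2.5354e-5
A - 1*47736 = 1/39441 - 1*47736 = 1/39441 - 47736 = -1882755575/39441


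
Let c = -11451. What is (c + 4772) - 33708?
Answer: -40387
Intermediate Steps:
(c + 4772) - 33708 = (-11451 + 4772) - 33708 = -6679 - 33708 = -40387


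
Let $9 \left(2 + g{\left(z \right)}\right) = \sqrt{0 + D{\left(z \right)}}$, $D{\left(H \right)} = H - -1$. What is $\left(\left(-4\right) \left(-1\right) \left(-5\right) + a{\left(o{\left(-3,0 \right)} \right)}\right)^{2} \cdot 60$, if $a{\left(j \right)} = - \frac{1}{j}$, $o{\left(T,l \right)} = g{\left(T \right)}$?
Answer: $\frac{30 \left(14040 \sqrt{2} + 122401 i\right)}{18 \sqrt{2} + 161 i} \approx 22822.0 - 91.374 i$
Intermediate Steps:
$D{\left(H \right)} = 1 + H$ ($D{\left(H \right)} = H + 1 = 1 + H$)
$g{\left(z \right)} = -2 + \frac{\sqrt{1 + z}}{9}$ ($g{\left(z \right)} = -2 + \frac{\sqrt{0 + \left(1 + z\right)}}{9} = -2 + \frac{\sqrt{1 + z}}{9}$)
$o{\left(T,l \right)} = -2 + \frac{\sqrt{1 + T}}{9}$
$\left(\left(-4\right) \left(-1\right) \left(-5\right) + a{\left(o{\left(-3,0 \right)} \right)}\right)^{2} \cdot 60 = \left(\left(-4\right) \left(-1\right) \left(-5\right) - \frac{1}{-2 + \frac{\sqrt{1 - 3}}{9}}\right)^{2} \cdot 60 = \left(4 \left(-5\right) - \frac{1}{-2 + \frac{\sqrt{-2}}{9}}\right)^{2} \cdot 60 = \left(-20 - \frac{1}{-2 + \frac{i \sqrt{2}}{9}}\right)^{2} \cdot 60 = 60 \left(-20 - \frac{1}{-2 + \frac{i \sqrt{2}}{9}}\right)^{2}$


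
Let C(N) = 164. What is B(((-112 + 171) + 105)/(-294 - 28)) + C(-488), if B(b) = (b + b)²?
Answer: 4277940/25921 ≈ 165.04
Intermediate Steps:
B(b) = 4*b² (B(b) = (2*b)² = 4*b²)
B(((-112 + 171) + 105)/(-294 - 28)) + C(-488) = 4*(((-112 + 171) + 105)/(-294 - 28))² + 164 = 4*((59 + 105)/(-322))² + 164 = 4*(164*(-1/322))² + 164 = 4*(-82/161)² + 164 = 4*(6724/25921) + 164 = 26896/25921 + 164 = 4277940/25921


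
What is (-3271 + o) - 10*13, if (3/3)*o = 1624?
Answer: -1777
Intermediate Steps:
o = 1624
(-3271 + o) - 10*13 = (-3271 + 1624) - 10*13 = -1647 - 130 = -1777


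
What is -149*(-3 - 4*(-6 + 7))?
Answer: 1043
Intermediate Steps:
-149*(-3 - 4*(-6 + 7)) = -149*(-3 - 4*1) = -149*(-3 - 4) = -149*(-7) = 1043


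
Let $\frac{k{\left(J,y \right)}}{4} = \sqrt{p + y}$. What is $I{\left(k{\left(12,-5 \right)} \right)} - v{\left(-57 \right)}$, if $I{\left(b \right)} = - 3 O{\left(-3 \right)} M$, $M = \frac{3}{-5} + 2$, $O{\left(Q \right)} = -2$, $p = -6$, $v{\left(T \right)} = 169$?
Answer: $- \frac{803}{5} \approx -160.6$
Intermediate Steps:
$M = \frac{7}{5}$ ($M = 3 \left(- \frac{1}{5}\right) + 2 = - \frac{3}{5} + 2 = \frac{7}{5} \approx 1.4$)
$k{\left(J,y \right)} = 4 \sqrt{-6 + y}$
$I{\left(b \right)} = \frac{42}{5}$ ($I{\left(b \right)} = \left(-3\right) \left(-2\right) \frac{7}{5} = 6 \cdot \frac{7}{5} = \frac{42}{5}$)
$I{\left(k{\left(12,-5 \right)} \right)} - v{\left(-57 \right)} = \frac{42}{5} - 169 = - \frac{803}{5}$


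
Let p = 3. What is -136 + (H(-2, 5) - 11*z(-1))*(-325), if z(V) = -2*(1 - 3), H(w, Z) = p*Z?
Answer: 9289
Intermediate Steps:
H(w, Z) = 3*Z
z(V) = 4 (z(V) = -2*(-2) = 4)
-136 + (H(-2, 5) - 11*z(-1))*(-325) = -136 + (3*5 - 11*4)*(-325) = -136 + (15 - 44)*(-325) = -136 - 29*(-325) = -136 + 9425 = 9289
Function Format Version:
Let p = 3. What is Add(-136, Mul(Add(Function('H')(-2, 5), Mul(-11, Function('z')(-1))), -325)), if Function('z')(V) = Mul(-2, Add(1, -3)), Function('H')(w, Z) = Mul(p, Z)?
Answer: 9289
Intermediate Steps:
Function('H')(w, Z) = Mul(3, Z)
Function('z')(V) = 4 (Function('z')(V) = Mul(-2, -2) = 4)
Add(-136, Mul(Add(Function('H')(-2, 5), Mul(-11, Function('z')(-1))), -325)) = Add(-136, Mul(Add(Mul(3, 5), Mul(-11, 4)), -325)) = Add(-136, Mul(Add(15, -44), -325)) = Add(-136, Mul(-29, -325)) = Add(-136, 9425) = 9289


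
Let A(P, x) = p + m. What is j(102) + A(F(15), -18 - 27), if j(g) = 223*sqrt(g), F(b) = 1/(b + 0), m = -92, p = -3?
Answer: -95 + 223*sqrt(102) ≈ 2157.2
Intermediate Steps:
F(b) = 1/b
A(P, x) = -95 (A(P, x) = -3 - 92 = -95)
j(102) + A(F(15), -18 - 27) = 223*sqrt(102) - 95 = -95 + 223*sqrt(102)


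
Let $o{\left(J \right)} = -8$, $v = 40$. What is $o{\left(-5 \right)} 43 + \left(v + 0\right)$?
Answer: $-304$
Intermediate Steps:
$o{\left(-5 \right)} 43 + \left(v + 0\right) = \left(-8\right) 43 + \left(40 + 0\right) = -344 + 40 = -304$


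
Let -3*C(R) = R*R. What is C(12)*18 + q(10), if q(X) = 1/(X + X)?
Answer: -17279/20 ≈ -863.95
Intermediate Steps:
C(R) = -R²/3 (C(R) = -R*R/3 = -R²/3)
q(X) = 1/(2*X)
C(12)*18 + q(10) = -⅓*12²*18 + (½)/10 = -⅓*144*18 + (½)*(⅒) = -48*18 + 1/20 = -864 + 1/20 = -17279/20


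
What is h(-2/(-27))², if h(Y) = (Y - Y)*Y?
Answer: 0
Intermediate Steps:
h(Y) = 0 (h(Y) = 0*Y = 0)
h(-2/(-27))² = 0² = 0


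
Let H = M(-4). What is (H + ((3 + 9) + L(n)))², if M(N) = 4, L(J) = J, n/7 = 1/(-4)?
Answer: 3249/16 ≈ 203.06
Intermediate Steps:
n = -7/4 (n = 7/(-4) = 7*(-¼) = -7/4 ≈ -1.7500)
H = 4
(H + ((3 + 9) + L(n)))² = (4 + ((3 + 9) - 7/4))² = (4 + (12 - 7/4))² = (4 + 41/4)² = (57/4)² = 3249/16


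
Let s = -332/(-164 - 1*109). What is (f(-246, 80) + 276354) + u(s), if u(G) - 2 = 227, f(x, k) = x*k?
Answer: 256903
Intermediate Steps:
s = 332/273 (s = -332/(-164 - 109) = -332/(-273) = -332*(-1/273) = 332/273 ≈ 1.2161)
f(x, k) = k*x
u(G) = 229 (u(G) = 2 + 227 = 229)
(f(-246, 80) + 276354) + u(s) = (80*(-246) + 276354) + 229 = (-19680 + 276354) + 229 = 256674 + 229 = 256903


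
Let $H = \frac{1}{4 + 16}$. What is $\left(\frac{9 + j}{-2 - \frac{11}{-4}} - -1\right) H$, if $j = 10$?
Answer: $\frac{79}{60} \approx 1.3167$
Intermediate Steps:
$H = \frac{1}{20} \approx 0.05$
$\left(\frac{9 + j}{-2 - \frac{11}{-4}} - -1\right) H = \left(\frac{9 + 10}{-2 - \frac{11}{-4}} - -1\right) \frac{1}{20} = \left(\frac{19}{-2 - - \frac{11}{4}} + 1\right) \frac{1}{20} = \left(\frac{19}{-2 + \frac{11}{4}} + 1\right) \frac{1}{20} = \left(\frac{19}{\frac{3}{4}} + 1\right) \frac{1}{20} = \left(19 \cdot \frac{4}{3} + 1\right) \frac{1}{20} = \left(\frac{76}{3} + 1\right) \frac{1}{20} = \frac{79}{3} \cdot \frac{1}{20} = \frac{79}{60}$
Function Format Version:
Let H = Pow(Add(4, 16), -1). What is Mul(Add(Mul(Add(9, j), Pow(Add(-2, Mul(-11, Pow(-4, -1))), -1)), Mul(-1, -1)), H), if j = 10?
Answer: Rational(79, 60) ≈ 1.3167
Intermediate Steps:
H = Rational(1, 20) (H = Pow(20, -1) = Rational(1, 20) ≈ 0.050000)
Mul(Add(Mul(Add(9, j), Pow(Add(-2, Mul(-11, Pow(-4, -1))), -1)), Mul(-1, -1)), H) = Mul(Add(Mul(Add(9, 10), Pow(Add(-2, Mul(-11, Pow(-4, -1))), -1)), Mul(-1, -1)), Rational(1, 20)) = Mul(Add(Mul(19, Pow(Add(-2, Mul(-11, Rational(-1, 4))), -1)), 1), Rational(1, 20)) = Mul(Add(Mul(19, Pow(Add(-2, Rational(11, 4)), -1)), 1), Rational(1, 20)) = Mul(Add(Mul(19, Pow(Rational(3, 4), -1)), 1), Rational(1, 20)) = Mul(Add(Mul(19, Rational(4, 3)), 1), Rational(1, 20)) = Mul(Add(Rational(76, 3), 1), Rational(1, 20)) = Mul(Rational(79, 3), Rational(1, 20)) = Rational(79, 60)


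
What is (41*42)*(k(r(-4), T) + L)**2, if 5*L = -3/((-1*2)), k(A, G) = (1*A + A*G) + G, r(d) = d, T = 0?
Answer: 1178709/50 ≈ 23574.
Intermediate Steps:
k(A, G) = A + G + A*G (k(A, G) = (A + A*G) + G = A + G + A*G)
L = 3/10 (L = (-3/((-1*2)))/5 = (-3/(-2))/5 = (-3*(-1/2))/5 = (1/5)*(3/2) = 3/10 ≈ 0.30000)
(41*42)*(k(r(-4), T) + L)**2 = (41*42)*((-4 + 0 - 4*0) + 3/10)**2 = 1722*((-4 + 0 + 0) + 3/10)**2 = 1722*(-4 + 3/10)**2 = 1722*(-37/10)**2 = 1722*(1369/100) = 1178709/50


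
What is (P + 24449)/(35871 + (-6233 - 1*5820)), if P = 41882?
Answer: 66331/23818 ≈ 2.7849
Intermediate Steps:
(P + 24449)/(35871 + (-6233 - 1*5820)) = (41882 + 24449)/(35871 + (-6233 - 1*5820)) = 66331/(35871 + (-6233 - 5820)) = 66331/(35871 - 12053) = 66331/23818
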